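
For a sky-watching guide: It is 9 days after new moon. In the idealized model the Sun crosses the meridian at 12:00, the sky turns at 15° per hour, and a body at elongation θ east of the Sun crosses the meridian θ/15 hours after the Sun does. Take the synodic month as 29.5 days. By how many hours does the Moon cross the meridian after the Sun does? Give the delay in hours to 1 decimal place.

Phase angle: θ = 360°·(9 d)/(29.5 d) = 109.8°.
At 15° of sky rotation per hour, 109.8° corresponds to a 7.32 h lag.
So the Moon crosses the meridian 7.32 h after the Sun.

7.3 h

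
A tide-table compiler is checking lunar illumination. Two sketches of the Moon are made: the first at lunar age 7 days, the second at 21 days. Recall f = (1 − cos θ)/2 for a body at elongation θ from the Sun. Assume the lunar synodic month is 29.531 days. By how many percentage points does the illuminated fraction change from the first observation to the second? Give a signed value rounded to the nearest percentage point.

First observation: θ = 360°·7/29.531 = 85.3°, so f = 0.459.
Second observation: θ = 256.0°, f = 0.621.
Δf = 0.621 − 0.459 = +0.162, i.e. +16 pp.

+16 pp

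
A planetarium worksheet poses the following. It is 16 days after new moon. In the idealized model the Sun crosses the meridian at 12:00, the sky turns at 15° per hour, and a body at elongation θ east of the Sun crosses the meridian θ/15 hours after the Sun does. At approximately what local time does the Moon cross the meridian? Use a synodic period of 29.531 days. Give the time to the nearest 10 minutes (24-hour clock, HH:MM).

01:00

Phase angle: θ = 360°·(16 d)/(29.531 d) = 195.0°.
Delay after the Sun = 195.0° / (15°/h) ≈ 13.00 h.
12:00 + 13.003 h ≈ 01:00 → 01:00 to the nearest ten minutes.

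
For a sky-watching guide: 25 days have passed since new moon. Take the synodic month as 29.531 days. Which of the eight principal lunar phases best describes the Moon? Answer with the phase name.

waning crescent

θ ≈ 360° × 25/29.531 = 305°, which falls in the waning crescent sector.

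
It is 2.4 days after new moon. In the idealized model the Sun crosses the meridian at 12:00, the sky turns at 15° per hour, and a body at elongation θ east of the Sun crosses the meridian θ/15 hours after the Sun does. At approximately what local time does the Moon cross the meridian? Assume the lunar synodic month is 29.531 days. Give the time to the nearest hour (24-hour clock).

Phase angle: θ = 360°·(2.4 d)/(29.531 d) = 29.3°.
Delay after the Sun = 29.3° / (15°/h) ≈ 1.95 h.
12:00 + 1.95 h ≈ 13:57 → 14:00 to the nearest hour.

14:00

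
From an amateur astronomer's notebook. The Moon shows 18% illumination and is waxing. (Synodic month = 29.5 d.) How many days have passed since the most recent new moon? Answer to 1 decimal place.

4.1 days

cos θ = 1 − 2f = 0.640, giving a principal value of 50.2°.
Before full moon the principal value applies: θ = 50.2°.
Age = 29.5 × 50.2°/360° ≈ 4.11 days.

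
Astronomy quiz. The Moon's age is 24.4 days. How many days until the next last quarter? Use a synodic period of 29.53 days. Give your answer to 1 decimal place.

Last quarter occurs at elongation 270°, i.e. at age 29.53 × 270/360 = 22.148 d.
Already past this cycle's last quarter; the next is at 22.148 + 29.53 = 51.678 d, so 51.678 − 24.4 = 27.278 days.

27.3 days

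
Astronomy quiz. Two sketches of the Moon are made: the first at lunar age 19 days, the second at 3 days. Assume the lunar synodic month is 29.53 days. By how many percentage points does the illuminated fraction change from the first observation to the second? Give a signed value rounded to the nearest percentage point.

-71 pp

First observation: θ = 360°·19/29.53 = 231.6°, so f = 0.810.
Second observation: θ = 36.6°, f = 0.098.
Δf = 0.098 − 0.810 = -0.712, i.e. -71 pp.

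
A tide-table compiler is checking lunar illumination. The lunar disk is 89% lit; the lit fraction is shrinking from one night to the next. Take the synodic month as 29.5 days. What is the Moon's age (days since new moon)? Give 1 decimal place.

cos θ = 1 − 2f = -0.780, giving a principal value of 141.3°.
A waning Moon lies in 180°–360°, so θ = 360° − 141.3° = 218.7°.
That fraction of the synodic month is 218.7/360 × 29.5 d ≈ 17.92 d.

17.9 days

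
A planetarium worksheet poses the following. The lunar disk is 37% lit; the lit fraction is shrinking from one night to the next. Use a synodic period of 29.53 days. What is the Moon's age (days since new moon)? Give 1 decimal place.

From f = (1 − cos θ)/2: cos θ = 1 − 2×0.37 = 0.260; arccos → 74.9°.
Waning ⇒ past full, so θ = 360° − 74.9° = 285.1°.
At 360°/29.53 d per day, 285.1° corresponds to 23.38 days.

23.4 days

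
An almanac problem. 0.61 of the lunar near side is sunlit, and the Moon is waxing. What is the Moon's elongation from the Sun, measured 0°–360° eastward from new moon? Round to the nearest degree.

cos θ = 1 − 2f = -0.220, giving a principal value of 102.7°.
Waxing ⇒ before full, so θ = 102.7°.

103°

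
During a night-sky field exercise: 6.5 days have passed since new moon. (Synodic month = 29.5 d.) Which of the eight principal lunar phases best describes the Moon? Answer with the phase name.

At 6.5/29.5 of the cycle, θ ≈ 79° — the first quarter range.

first quarter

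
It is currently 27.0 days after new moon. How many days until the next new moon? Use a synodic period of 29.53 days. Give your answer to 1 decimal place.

One full lunation from the last new moon is 29.53 d; remaining = 29.53 − 27.0 = 2.530 d.

2.5 days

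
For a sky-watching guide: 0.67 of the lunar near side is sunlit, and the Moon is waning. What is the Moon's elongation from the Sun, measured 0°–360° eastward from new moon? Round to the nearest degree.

250°

cos θ = 1 − 2f = -0.340, giving a principal value of 109.9°.
Since the Moon is past full (waning), take the reflex angle: θ = 360° − 109.9° = 250.1°.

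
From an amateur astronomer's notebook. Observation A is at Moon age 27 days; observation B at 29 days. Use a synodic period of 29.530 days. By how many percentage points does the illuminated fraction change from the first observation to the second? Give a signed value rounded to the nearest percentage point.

First observation: θ = 360°·27/29.530 = 329.2°, so f = 0.071.
Second observation: θ = 353.5°, f = 0.003.
Δf = 0.003 − 0.071 = -0.068, i.e. -7 pp.

-7 percentage points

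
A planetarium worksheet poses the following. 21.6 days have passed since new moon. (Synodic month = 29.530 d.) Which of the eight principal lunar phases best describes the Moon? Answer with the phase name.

last quarter

At 21.6/29.530 of the cycle, θ ≈ 263° — the last quarter range.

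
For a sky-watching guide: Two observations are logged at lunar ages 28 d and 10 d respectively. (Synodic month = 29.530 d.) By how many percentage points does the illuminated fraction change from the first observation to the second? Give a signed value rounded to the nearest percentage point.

First observation: θ = 360°·28/29.530 = 341.3°, so f = 0.026.
Second observation: θ = 121.9°, f = 0.764.
Δf = 0.764 − 0.026 = +0.738, i.e. +74 pp.

+74 pp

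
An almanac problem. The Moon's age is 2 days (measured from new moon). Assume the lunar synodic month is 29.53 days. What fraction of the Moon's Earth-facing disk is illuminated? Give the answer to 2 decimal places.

0.04

The Moon has covered 2/29.53 of its cycle, so θ ≈ 360° × 2/29.53 = 24.4°.
With cos θ = 0.911, the lit fraction is (1 − 0.911)/2 ≈ 0.045.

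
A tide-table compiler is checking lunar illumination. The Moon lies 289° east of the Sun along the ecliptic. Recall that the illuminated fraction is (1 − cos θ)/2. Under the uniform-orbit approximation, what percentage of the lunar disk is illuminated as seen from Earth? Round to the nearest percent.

34%

f = (1 − cos 289°)/2 = (1 − 0.326)/2 ≈ 0.337, i.e. 34%.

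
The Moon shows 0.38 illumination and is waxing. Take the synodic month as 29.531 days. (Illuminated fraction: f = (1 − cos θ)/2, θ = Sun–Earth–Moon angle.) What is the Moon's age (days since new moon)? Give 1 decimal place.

6.2 days

cos θ = 1 − 2f = 0.240, giving a principal value of 76.1°.
Waxing ⇒ before full, so θ = 76.1°.
Age = 29.531 × 76.1°/360° ≈ 6.24 days.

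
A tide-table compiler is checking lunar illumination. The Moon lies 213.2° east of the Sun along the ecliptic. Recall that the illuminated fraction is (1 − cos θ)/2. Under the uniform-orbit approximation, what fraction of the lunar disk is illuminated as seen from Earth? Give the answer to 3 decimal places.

0.918

cos 213.2° = (-0.837), so f = (1 − (-0.837))/2 = 0.918.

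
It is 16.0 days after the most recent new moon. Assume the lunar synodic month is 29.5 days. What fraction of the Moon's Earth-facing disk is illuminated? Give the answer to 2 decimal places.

0.98

The Moon has covered 16.0/29.5 of its cycle, so θ ≈ 360° × 16.0/29.5 = 195.3°.
With cos θ = (-0.965), the lit fraction is (1 − (-0.965))/2 ≈ 0.982.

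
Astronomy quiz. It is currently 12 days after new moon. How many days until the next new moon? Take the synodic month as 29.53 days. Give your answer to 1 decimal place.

17.5 days

The next new moon completes the synodic month: 29.53 − 12 = 17.530 days.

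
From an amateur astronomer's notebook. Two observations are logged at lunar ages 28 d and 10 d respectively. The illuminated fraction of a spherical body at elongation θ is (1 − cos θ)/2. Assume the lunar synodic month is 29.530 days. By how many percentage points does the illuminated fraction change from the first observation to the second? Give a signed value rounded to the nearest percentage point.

First observation: θ = 360°·28/29.530 = 341.3°, so f = 0.026.
Second observation: θ = 121.9°, f = 0.764.
Δf = 0.764 − 0.026 = +0.738, i.e. +74 pp.

+74 pp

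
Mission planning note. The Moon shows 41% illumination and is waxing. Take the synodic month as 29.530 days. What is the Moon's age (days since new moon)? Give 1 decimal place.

6.5 days

Invert f = (1 − cos θ)/2 to get cos θ = 1 − 2(0.41) = 0.180, hence θ₀ = arccos 0.180 = 79.6°.
Waxing ⇒ before full, so θ = 79.6°.
That fraction of the synodic month is 79.6/360 × 29.530 d ≈ 6.53 d.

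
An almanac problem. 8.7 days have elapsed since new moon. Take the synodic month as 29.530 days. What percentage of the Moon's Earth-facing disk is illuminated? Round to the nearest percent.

The Moon has covered 8.7/29.530 of its cycle, so θ ≈ 360° × 8.7/29.530 = 106.1°.
With cos θ = (-0.277), the lit fraction is (1 − (-0.277))/2 ≈ 0.638, so 64%.

64%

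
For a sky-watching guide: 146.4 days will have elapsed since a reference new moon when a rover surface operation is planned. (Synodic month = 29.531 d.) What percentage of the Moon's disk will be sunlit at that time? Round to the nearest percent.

146.4 d spans 4 complete synodic months (4 × 29.531 = 118.12 d) plus 28.28 d.
Phase angle: θ = 360°·(28.28 d)/(29.531 d) = 344.7°.
Illuminated fraction = (1 − cos 344.7°)/2 = (1 − 0.965)/2 ≈ 0.018, so 2%.

2%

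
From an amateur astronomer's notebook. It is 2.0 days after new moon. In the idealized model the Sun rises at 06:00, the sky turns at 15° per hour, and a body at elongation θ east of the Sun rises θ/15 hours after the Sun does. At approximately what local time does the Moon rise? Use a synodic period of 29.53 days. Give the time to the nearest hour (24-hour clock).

08:00

Elongation θ = 360° × 2.0/29.53 ≈ 24.4°.
Delay after the Sun = 24.4° / (15°/h) ≈ 1.63 h.
06:00 + 1.63 h ≈ 07:38 → 08:00 to the nearest hour.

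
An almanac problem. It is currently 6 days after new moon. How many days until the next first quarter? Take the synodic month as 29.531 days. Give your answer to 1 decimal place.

First quarter is 0.25 of the way through the cycle: age 0.25 × 29.531 = 7.383 d.
That is 7.383 − 6 = 1.383 days ahead.

1.4 days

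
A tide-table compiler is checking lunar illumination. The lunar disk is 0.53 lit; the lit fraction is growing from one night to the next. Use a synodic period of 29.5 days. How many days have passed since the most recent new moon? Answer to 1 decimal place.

7.7 days

From f = (1 − cos θ)/2: cos θ = 1 − 2×0.53 = -0.060; arccos → 93.4°.
The Moon is waxing (0°–180°), so θ = 93.4° directly.
That fraction of the synodic month is 93.4/360 × 29.5 d ≈ 7.66 d.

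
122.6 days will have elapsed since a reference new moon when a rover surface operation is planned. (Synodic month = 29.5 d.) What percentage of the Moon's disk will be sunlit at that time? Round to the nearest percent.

122.6 d spans 4 complete synodic months (4 × 29.5 = 118.00 d) plus 4.60 d.
Phase angle: θ = 360°·(4.60 d)/(29.5 d) = 56.1°.
With cos θ = 0.557, the lit fraction is (1 − 0.557)/2 ≈ 0.221, so 22%.

22%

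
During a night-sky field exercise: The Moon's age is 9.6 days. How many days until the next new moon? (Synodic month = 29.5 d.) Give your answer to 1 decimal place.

19.9 days

One full lunation from the last new moon is 29.5 d; remaining = 29.5 − 9.6 = 19.900 d.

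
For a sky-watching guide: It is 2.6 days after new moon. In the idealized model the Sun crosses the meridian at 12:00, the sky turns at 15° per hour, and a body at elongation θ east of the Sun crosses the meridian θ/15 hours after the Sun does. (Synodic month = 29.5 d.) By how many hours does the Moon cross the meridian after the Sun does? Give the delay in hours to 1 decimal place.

2.1 h

The Moon has covered 2.6/29.5 of its cycle, so θ ≈ 360° × 2.6/29.5 = 31.7°.
The Moon trails the Sun by θ/15 = 31.7/15 ≈ 2.12 hours.
So the Moon crosses the meridian 2.12 h after the Sun.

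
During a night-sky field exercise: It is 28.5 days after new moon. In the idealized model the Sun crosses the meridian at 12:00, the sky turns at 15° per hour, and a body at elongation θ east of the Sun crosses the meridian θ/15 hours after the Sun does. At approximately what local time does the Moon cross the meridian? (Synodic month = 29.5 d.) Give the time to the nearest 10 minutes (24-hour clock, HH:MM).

11:10

Phase angle: θ = 360°·(28.5 d)/(29.5 d) = 347.8°.
The Moon trails the Sun by θ/15 = 347.8/15 ≈ 23.19 hours.
12:00 + 23.186 h ≈ 11:11 → 11:10 to the nearest ten minutes.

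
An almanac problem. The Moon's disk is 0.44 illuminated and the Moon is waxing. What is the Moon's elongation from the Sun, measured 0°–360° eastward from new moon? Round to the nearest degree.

Invert f = (1 − cos θ)/2 to get cos θ = 1 − 2(0.44) = 0.120, hence θ₀ = arccos 0.120 = 83.1°.
The Moon is waxing (0°–180°), so θ = 83.1° directly.

83°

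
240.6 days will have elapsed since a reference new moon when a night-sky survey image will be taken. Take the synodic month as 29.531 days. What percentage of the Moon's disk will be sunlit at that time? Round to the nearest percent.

20%

240.6 d spans 8 complete synodic months (8 × 29.531 = 236.25 d) plus 4.35 d.
The Moon has covered 4.35/29.531 of its cycle, so θ ≈ 360° × 4.35/29.531 = 53.1°.
Illuminated fraction = (1 − cos 53.1°)/2 = (1 − 0.601)/2 ≈ 0.199, so 20%.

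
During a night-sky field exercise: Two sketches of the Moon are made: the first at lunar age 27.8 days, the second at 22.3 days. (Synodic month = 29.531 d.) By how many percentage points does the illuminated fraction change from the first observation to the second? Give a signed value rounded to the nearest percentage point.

First observation: θ = 360°·27.8/29.531 = 338.9°, so f = 0.034.
Second observation: θ = 271.8°, f = 0.484.
Δf = 0.484 − 0.034 = +0.450, i.e. +45 pp.

+45 pp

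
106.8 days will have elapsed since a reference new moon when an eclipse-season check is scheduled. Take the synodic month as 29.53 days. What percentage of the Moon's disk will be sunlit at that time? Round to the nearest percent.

87%

106.8/29.53 = 3.617 lunations, so 3 complete cycles and 18.21 d into the next.
Elongation θ = 360° × 18.21/29.53 ≈ 222.0°.
With cos θ = (-0.743), the lit fraction is (1 − (-0.743))/2 ≈ 0.872, so 87%.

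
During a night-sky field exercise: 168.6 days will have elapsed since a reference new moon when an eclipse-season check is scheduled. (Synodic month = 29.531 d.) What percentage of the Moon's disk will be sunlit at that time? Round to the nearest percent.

63%

Reduce mod P: 168.6 − 5×29.531 = 20.94 d into the current lunation.
Phase angle: θ = 360°·(20.94 d)/(29.531 d) = 255.3°.
cos 255.3° = (-0.253), so f = (1 − (-0.253))/2 = 0.627, so 63%.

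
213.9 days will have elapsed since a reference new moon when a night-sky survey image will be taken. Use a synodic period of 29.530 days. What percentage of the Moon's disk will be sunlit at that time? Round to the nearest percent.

213.9/29.530 = 7.243 lunations, so 7 complete cycles and 7.19 d into the next.
The Moon has covered 7.19/29.530 of its cycle, so θ ≈ 360° × 7.19/29.530 = 87.7°.
cos 87.7° = 0.041, so f = (1 − 0.041)/2 = 0.480, so 48%.

48%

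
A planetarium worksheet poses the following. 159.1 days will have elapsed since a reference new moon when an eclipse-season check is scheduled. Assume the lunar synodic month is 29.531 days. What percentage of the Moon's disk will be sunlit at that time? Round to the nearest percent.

88%

159.1/29.531 = 5.388 lunations, so 5 complete cycles and 11.44 d into the next.
Phase angle: θ = 360°·(11.44 d)/(29.531 d) = 139.5°.
With cos θ = (-0.761), the lit fraction is (1 − (-0.761))/2 ≈ 0.880, so 88%.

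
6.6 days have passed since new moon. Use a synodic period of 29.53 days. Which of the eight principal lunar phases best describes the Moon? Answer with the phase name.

At 6.6/29.53 of the cycle, θ ≈ 80° — the first quarter range.

first quarter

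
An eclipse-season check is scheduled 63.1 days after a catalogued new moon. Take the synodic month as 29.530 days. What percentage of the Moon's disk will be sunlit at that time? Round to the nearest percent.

17%

63.1/29.530 = 2.137 lunations, so 2 complete cycles and 4.04 d into the next.
Phase angle: θ = 360°·(4.04 d)/(29.530 d) = 49.3°.
cos 49.3° = 0.653, so f = (1 − 0.653)/2 = 0.174, so 17%.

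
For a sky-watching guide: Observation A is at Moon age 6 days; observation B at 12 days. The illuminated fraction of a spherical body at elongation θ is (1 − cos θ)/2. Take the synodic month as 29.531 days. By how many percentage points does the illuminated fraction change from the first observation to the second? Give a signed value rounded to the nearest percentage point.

+56 percentage points

First observation: θ = 360°·6/29.531 = 73.1°, so f = 0.355.
Second observation: θ = 146.3°, f = 0.916.
Δf = 0.916 − 0.355 = +0.561, i.e. +56 pp.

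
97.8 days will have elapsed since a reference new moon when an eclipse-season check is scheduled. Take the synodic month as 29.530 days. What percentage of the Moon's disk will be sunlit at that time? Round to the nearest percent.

97.8 d spans 3 complete synodic months (3 × 29.530 = 88.59 d) plus 9.21 d.
The Moon has covered 9.21/29.530 of its cycle, so θ ≈ 360° × 9.21/29.530 = 112.3°.
With cos θ = (-0.379), the lit fraction is (1 − (-0.379))/2 ≈ 0.690, so 69%.

69%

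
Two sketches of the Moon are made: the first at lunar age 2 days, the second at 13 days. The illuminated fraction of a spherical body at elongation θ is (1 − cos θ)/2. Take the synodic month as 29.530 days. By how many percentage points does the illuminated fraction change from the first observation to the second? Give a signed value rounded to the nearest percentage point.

+92 percentage points

First observation: θ = 360°·2/29.530 = 24.4°, so f = 0.045.
Second observation: θ = 158.5°, f = 0.965.
Δf = 0.965 − 0.045 = +0.921, i.e. +92 pp.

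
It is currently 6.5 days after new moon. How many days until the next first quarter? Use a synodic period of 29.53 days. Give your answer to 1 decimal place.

First quarter is 0.25 of the way through the cycle: age 0.25 × 29.53 = 7.383 d.
That is 7.383 − 6.5 = 0.883 days ahead.

0.9 days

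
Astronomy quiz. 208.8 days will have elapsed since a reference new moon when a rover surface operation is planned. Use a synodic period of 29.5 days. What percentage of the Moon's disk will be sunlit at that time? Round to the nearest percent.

6%

208.8/29.5 = 7.078 lunations, so 7 complete cycles and 2.30 d into the next.
Elongation θ = 360° × 2.30/29.5 ≈ 28.1°.
With cos θ = 0.882, the lit fraction is (1 − 0.882)/2 ≈ 0.059, so 6%.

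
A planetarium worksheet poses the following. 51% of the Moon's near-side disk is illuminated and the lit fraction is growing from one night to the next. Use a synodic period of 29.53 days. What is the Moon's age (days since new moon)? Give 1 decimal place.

7.5 days

From f = (1 − cos θ)/2: cos θ = 1 − 2×0.51 = -0.020; arccos → 91.1°.
Waxing ⇒ before full, so θ = 91.1°.
At 360°/29.53 d per day, 91.1° corresponds to 7.48 days.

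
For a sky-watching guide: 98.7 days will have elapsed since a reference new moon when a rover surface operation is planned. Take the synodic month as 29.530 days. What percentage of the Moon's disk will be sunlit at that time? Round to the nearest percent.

98.7/29.530 = 3.342 lunations, so 3 complete cycles and 10.11 d into the next.
The Moon has covered 10.11/29.530 of its cycle, so θ ≈ 360° × 10.11/29.530 = 123.3°.
With cos θ = (-0.548), the lit fraction is (1 − (-0.548))/2 ≈ 0.774, so 77%.

77%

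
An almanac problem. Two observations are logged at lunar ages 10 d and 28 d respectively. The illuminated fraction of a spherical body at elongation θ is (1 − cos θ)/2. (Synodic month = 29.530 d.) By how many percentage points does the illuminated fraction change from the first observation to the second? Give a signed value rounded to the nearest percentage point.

-74 percentage points

First observation: θ = 360°·10/29.530 = 121.9°, so f = 0.764.
Second observation: θ = 341.3°, f = 0.026.
Δf = 0.026 − 0.764 = -0.738, i.e. -74 pp.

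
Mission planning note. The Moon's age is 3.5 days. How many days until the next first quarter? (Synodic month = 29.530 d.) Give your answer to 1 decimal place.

3.9 days

First quarter is 0.25 of the way through the cycle: age 0.25 × 29.530 = 7.383 d.
That is 7.383 − 3.5 = 3.883 days ahead.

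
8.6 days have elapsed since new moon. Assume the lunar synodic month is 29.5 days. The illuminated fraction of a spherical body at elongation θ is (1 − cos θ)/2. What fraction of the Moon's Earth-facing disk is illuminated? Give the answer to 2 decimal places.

0.63

Phase angle: θ = 360°·(8.6 d)/(29.5 d) = 104.9°.
With cos θ = (-0.258), the lit fraction is (1 − (-0.258))/2 ≈ 0.629.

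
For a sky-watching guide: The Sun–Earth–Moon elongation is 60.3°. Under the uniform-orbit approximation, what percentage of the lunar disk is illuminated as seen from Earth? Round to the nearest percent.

25%

cos 60.3° = 0.495, so f = (1 − 0.495)/2 = 0.252, i.e. 25%.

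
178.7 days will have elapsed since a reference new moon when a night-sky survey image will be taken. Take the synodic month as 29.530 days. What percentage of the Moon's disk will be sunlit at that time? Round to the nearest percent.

3%

178.7 d spans 6 complete synodic months (6 × 29.530 = 177.18 d) plus 1.52 d.
Elongation θ = 360° × 1.52/29.530 ≈ 18.5°.
cos 18.5° = 0.948, so f = (1 − 0.948)/2 = 0.026, so 3%.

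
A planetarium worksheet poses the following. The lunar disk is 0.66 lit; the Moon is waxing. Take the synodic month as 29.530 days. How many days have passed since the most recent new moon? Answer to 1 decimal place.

8.9 days

Invert f = (1 − cos θ)/2 to get cos θ = 1 − 2(0.66) = -0.320, hence θ₀ = arccos -0.320 = 108.7°.
Before full moon the principal value applies: θ = 108.7°.
At 360°/29.530 d per day, 108.7° corresponds to 8.91 days.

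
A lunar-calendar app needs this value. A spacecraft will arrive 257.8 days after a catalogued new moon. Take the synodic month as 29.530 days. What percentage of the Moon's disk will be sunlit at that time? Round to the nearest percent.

Reduce mod P: 257.8 − 8×29.530 = 21.56 d into the current lunation.
Elongation θ = 360° × 21.56/29.530 ≈ 262.8°.
cos 262.8° = (-0.125), so f = (1 − (-0.125))/2 = 0.562, so 56%.

56%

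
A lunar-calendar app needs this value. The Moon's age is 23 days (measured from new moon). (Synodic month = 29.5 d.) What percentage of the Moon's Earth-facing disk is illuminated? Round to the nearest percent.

The Moon has covered 23/29.5 of its cycle, so θ ≈ 360° × 23/29.5 = 280.7°.
cos 280.7° = 0.185, so f = (1 − 0.185)/2 = 0.407, so 41%.

41%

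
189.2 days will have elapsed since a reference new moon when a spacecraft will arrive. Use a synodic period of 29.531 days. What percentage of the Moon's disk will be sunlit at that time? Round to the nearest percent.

92%

189.2 d spans 6 complete synodic months (6 × 29.531 = 177.19 d) plus 12.01 d.
Phase angle: θ = 360°·(12.01 d)/(29.531 d) = 146.5°.
cos 146.5° = (-0.833), so f = (1 − (-0.833))/2 = 0.917, so 92%.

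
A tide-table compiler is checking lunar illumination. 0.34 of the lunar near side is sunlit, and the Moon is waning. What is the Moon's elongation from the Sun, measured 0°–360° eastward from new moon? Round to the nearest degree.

289°

Invert f = (1 − cos θ)/2 to get cos θ = 1 − 2(0.34) = 0.320, hence θ₀ = arccos 0.320 = 71.3°.
Since the Moon is past full (waning), take the reflex angle: θ = 360° − 71.3° = 288.7°.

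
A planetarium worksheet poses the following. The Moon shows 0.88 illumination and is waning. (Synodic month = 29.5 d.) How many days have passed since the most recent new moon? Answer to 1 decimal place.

Invert f = (1 − cos θ)/2 to get cos θ = 1 − 2(0.88) = -0.760, hence θ₀ = arccos -0.760 = 139.5°.
Waning ⇒ past full, so θ = 360° − 139.5° = 220.5°.
At 360°/29.5 d per day, 220.5° corresponds to 18.07 days.

18.1 days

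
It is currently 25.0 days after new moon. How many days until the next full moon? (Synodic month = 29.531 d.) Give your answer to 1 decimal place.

Full moon is 0.5 of the way through the cycle: age 0.5 × 29.531 = 14.765 d.
Already past this cycle's full moon; the next is at 14.765 + 29.531 = 44.296 d, so 44.296 − 25.0 = 19.296 days.

19.3 days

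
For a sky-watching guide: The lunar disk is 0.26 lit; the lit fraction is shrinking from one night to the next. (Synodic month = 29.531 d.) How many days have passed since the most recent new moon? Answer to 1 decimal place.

24.5 days

Invert f = (1 − cos θ)/2 to get cos θ = 1 − 2(0.26) = 0.480, hence θ₀ = arccos 0.480 = 61.3°.
A waning Moon lies in 180°–360°, so θ = 360° − 61.3° = 298.7°.
Age = 29.531 × 298.7°/360° ≈ 24.50 days.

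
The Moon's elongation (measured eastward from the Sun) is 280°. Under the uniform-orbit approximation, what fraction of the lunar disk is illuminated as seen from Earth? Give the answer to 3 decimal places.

cos 280° = 0.174, so f = (1 − 0.174)/2 = 0.413.

0.413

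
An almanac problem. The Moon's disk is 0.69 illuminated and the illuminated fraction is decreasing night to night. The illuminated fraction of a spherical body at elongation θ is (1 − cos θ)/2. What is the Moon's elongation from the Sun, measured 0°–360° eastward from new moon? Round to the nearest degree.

248°

cos θ = 1 − 2f = -0.380, giving a principal value of 112.3°.
Waning ⇒ past full, so θ = 360° − 112.3° = 247.7°.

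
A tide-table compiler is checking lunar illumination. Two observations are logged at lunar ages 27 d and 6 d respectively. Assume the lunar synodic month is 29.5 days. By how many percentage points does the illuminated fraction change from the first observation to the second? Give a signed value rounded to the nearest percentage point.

θ₁ = 360° × 27/29.5 = 329.5°, f₁ = (1 − cos θ₁)/2 = 0.069.
θ₂ = 360° × 6/29.5 = 73.2°, f₂ = (1 − cos θ₂)/2 = 0.356.
Change = f₂ − f₁ = +0.286 → +29 percentage points.

+29 pp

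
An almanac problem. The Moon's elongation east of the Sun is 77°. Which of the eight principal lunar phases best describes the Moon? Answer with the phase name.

77° lies in the first quarter sector of the 8-phase cycle.

first quarter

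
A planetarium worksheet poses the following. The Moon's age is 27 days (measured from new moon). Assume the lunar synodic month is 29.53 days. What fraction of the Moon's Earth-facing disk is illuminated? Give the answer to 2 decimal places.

Elongation θ = 360° × 27/29.53 ≈ 329.2°.
With cos θ = 0.859, the lit fraction is (1 − 0.859)/2 ≈ 0.071.

0.07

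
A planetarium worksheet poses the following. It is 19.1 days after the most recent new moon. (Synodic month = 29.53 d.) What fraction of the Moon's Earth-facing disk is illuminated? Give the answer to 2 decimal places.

0.80

Phase angle: θ = 360°·(19.1 d)/(29.53 d) = 232.8°.
With cos θ = (-0.604), the lit fraction is (1 − (-0.604))/2 ≈ 0.802.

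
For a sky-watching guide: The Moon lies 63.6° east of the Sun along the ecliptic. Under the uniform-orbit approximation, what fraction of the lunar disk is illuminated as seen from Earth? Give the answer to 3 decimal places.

Half-versine of 63.6°: (1 − 0.445)/2 = 0.278.

0.278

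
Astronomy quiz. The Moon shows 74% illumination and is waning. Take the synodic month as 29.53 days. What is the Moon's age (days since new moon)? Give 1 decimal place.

Invert f = (1 − cos θ)/2 to get cos θ = 1 − 2(0.74) = -0.480, hence θ₀ = arccos -0.480 = 118.7°.
Waning ⇒ past full, so θ = 360° − 118.7° = 241.3°.
Age = 29.53 × 241.3°/360° ≈ 19.79 days.

19.8 days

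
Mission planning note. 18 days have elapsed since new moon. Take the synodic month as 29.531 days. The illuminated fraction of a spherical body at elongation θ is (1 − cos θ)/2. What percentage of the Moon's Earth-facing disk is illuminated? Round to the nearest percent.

89%

The Moon has covered 18/29.531 of its cycle, so θ ≈ 360° × 18/29.531 = 219.4°.
cos 219.4° = (-0.772), so f = (1 − (-0.772))/2 = 0.886, so 89%.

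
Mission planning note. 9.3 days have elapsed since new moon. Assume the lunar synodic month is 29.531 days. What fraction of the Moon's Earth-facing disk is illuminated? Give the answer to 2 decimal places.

0.70

Phase angle: θ = 360°·(9.3 d)/(29.531 d) = 113.4°.
cos 113.4° = (-0.397), so f = (1 − (-0.397))/2 = 0.698.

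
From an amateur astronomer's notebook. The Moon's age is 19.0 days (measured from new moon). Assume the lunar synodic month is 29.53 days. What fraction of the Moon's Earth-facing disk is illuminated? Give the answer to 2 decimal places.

0.81

The Moon has covered 19.0/29.53 of its cycle, so θ ≈ 360° × 19.0/29.53 = 231.6°.
Illuminated fraction = (1 − cos 231.6°)/2 = (1 − (-0.621))/2 ≈ 0.810.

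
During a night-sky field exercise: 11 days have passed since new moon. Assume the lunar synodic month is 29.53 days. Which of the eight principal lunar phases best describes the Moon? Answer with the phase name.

waxing gibbous

At 11/29.53 of the cycle, θ ≈ 134° — the waxing gibbous range.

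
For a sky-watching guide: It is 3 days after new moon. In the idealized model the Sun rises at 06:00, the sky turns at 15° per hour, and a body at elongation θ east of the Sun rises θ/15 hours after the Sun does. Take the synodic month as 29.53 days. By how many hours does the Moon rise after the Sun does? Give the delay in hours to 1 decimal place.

Elongation θ = 360° × 3/29.53 ≈ 36.6°.
The Moon trails the Sun by θ/15 = 36.6/15 ≈ 2.44 hours.
So the Moon rises 2.44 h after the Sun.

2.4 h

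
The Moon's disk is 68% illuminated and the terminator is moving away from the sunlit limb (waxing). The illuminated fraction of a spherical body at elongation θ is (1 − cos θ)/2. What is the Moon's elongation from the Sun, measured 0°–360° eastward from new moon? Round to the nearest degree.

cos θ = 1 − 2f = -0.360, giving a principal value of 111.1°.
Before full moon the principal value applies: θ = 111.1°.

111°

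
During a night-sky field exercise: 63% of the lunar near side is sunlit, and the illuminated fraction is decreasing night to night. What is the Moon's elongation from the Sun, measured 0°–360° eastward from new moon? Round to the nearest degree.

Invert f = (1 − cos θ)/2 to get cos θ = 1 − 2(0.63) = -0.260, hence θ₀ = arccos -0.260 = 105.1°.
Since the Moon is past full (waning), take the reflex angle: θ = 360° − 105.1° = 254.9°.

255°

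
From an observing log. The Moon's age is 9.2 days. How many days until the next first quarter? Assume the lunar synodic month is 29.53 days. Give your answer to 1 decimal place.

27.7 days

First quarter occurs at elongation 90°, i.e. at age 29.53 × 90/360 = 7.383 d.
Already past this cycle's first quarter; the next is at 7.383 + 29.53 = 36.913 d, so 36.913 − 9.2 = 27.713 days.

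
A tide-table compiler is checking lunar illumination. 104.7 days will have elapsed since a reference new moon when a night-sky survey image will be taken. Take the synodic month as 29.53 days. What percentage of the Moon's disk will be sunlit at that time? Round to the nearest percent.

98%

104.7/29.53 = 3.546 lunations, so 3 complete cycles and 16.11 d into the next.
Elongation θ = 360° × 16.11/29.53 ≈ 196.4°.
cos 196.4° = (-0.959), so f = (1 − (-0.959))/2 = 0.980, so 98%.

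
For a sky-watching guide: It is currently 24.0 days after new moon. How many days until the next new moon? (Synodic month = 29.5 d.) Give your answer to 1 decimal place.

One full lunation from the last new moon is 29.5 d; remaining = 29.5 − 24.0 = 5.500 d.

5.5 days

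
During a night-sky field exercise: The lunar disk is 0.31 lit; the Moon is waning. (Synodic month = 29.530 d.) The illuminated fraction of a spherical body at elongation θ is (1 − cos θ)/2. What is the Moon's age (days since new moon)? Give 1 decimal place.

Invert f = (1 − cos θ)/2 to get cos θ = 1 − 2(0.31) = 0.380, hence θ₀ = arccos 0.380 = 67.7°.
Since the Moon is past full (waning), take the reflex angle: θ = 360° − 67.7° = 292.3°.
Age = 29.530 × 292.3°/360° ≈ 23.98 days.

24.0 days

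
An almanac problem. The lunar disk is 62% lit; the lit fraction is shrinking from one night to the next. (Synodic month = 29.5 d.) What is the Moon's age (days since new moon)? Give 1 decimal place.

cos θ = 1 − 2f = -0.240, giving a principal value of 103.9°.
Waning ⇒ past full, so θ = 360° − 103.9° = 256.1°.
At 360°/29.5 d per day, 256.1° corresponds to 20.99 days.

21.0 days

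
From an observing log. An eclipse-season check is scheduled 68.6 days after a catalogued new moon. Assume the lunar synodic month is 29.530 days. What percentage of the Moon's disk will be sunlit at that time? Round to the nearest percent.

68.6/29.530 = 2.323 lunations, so 2 complete cycles and 9.54 d into the next.
The Moon has covered 9.54/29.530 of its cycle, so θ ≈ 360° × 9.54/29.530 = 116.3°.
Illuminated fraction = (1 − cos 116.3°)/2 = (1 − (-0.443))/2 ≈ 0.722, so 72%.

72%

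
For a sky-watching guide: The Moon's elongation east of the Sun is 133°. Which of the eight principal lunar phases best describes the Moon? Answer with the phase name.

The waxing gibbous sector spans roughly 112°–158°; 133° falls inside it.

waxing gibbous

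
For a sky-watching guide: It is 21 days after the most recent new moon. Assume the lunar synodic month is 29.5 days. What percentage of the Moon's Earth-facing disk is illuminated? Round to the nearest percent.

The Moon has covered 21/29.5 of its cycle, so θ ≈ 360° × 21/29.5 = 256.3°.
cos 256.3° = (-0.237), so f = (1 − (-0.237))/2 = 0.619, so 62%.

62%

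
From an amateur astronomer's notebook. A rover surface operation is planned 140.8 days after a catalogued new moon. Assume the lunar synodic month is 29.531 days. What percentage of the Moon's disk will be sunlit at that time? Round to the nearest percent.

44%

140.8/29.531 = 4.768 lunations, so 4 complete cycles and 22.68 d into the next.
Phase angle: θ = 360°·(22.68 d)/(29.531 d) = 276.4°.
Illuminated fraction = (1 − cos 276.4°)/2 = (1 − 0.112)/2 ≈ 0.444, so 44%.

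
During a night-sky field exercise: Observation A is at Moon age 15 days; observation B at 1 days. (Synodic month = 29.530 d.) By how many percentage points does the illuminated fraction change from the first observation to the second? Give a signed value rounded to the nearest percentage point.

-99 pp

First observation: θ = 360°·15/29.530 = 182.9°, so f = 0.999.
Second observation: θ = 12.2°, f = 0.011.
Δf = 0.011 − 0.999 = -0.988, i.e. -99 pp.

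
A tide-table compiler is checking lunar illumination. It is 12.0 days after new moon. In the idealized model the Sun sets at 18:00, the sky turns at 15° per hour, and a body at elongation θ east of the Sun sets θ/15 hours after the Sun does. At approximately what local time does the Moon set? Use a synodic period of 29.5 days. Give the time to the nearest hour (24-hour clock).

04:00

Elongation θ = 360° × 12.0/29.5 ≈ 146.4°.
The Moon trails the Sun by θ/15 = 146.4/15 ≈ 9.76 hours.
18:00 + 9.76 h ≈ 03:46 → 04:00 to the nearest hour.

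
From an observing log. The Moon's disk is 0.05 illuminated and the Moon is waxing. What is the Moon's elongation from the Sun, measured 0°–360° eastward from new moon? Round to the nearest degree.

26°

Invert f = (1 − cos θ)/2 to get cos θ = 1 − 2(0.05) = 0.900, hence θ₀ = arccos 0.900 = 25.8°.
The Moon is waxing (0°–180°), so θ = 25.8° directly.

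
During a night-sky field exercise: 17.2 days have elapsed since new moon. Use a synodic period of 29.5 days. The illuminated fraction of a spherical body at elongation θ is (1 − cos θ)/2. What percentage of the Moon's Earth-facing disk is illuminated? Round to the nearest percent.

Phase angle: θ = 360°·(17.2 d)/(29.5 d) = 209.9°.
cos 209.9° = (-0.867), so f = (1 − (-0.867))/2 = 0.933, so 93%.

93%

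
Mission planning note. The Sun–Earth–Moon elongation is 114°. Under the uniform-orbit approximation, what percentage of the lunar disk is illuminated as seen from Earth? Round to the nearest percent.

70%

cos 114° = (-0.407), so f = (1 − (-0.407))/2 = 0.703, i.e. 70%.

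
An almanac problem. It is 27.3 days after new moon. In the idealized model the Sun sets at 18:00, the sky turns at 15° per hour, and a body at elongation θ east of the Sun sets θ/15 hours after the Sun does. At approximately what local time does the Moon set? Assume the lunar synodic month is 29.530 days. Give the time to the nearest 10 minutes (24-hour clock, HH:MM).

16:10

Phase angle: θ = 360°·(27.3 d)/(29.530 d) = 332.8°.
Delay after the Sun = 332.8° / (15°/h) ≈ 22.19 h.
18:00 + 22.188 h ≈ 16:11 → 16:10 to the nearest ten minutes.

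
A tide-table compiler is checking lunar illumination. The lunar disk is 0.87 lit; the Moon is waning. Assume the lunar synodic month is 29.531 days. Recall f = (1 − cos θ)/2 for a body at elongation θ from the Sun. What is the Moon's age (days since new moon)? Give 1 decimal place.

18.2 days

From f = (1 − cos θ)/2: cos θ = 1 − 2×0.87 = -0.740; arccos → 137.7°.
Since the Moon is past full (waning), take the reflex angle: θ = 360° − 137.7° = 222.3°.
Age = 29.531 × 222.3°/360° ≈ 18.23 days.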